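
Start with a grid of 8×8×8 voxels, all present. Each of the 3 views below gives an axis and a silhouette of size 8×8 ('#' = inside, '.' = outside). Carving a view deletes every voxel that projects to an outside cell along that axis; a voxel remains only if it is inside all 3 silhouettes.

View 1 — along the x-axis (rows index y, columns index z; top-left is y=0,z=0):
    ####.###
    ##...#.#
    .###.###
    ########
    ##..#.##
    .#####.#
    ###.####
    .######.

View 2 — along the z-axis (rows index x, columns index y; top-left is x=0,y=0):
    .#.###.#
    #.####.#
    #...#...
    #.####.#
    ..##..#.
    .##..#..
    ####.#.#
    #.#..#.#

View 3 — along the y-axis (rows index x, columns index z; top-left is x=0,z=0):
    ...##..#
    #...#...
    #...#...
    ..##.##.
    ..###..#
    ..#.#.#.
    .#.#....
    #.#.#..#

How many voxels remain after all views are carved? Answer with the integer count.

voxel count = 76

full grid |V| = 512
step 1: project along x, AND mask (49/64) → |grid| = 392
step 2: project along z, AND mask (35/64) → |grid| = 216
step 3: project along y, AND mask (24/64) → |grid| = 76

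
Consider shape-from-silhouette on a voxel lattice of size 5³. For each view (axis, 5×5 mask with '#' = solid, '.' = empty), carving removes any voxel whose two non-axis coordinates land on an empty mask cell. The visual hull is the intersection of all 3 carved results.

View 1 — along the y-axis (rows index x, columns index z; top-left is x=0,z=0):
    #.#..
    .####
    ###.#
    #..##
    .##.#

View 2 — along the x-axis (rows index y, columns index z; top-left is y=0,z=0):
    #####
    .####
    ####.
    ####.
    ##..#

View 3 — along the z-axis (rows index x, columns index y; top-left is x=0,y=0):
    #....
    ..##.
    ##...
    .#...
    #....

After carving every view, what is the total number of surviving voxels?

voxel count = 20

before carving: 125 voxels (5×5×5)
carve view 1 (along y, XZ-mask fill 16/25): 80 voxels remain
carve view 2 (along x, YZ-mask fill 20/25): 63 voxels remain
carve view 3 (along z, XY-mask fill 7/25): 20 voxels remain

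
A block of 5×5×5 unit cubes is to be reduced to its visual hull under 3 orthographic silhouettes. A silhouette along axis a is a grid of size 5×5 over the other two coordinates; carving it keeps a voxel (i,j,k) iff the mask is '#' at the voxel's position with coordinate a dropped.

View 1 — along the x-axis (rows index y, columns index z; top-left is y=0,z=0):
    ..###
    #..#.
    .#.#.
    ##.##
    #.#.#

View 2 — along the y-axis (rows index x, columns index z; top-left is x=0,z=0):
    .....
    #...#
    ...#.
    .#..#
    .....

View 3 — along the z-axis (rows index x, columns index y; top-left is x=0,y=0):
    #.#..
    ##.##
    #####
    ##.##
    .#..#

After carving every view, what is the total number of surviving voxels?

before carving: 125 voxels (5×5×5)
step 1: project along x, AND mask (14/25) → |grid| = 70
step 2: project along y, AND mask (5/25) → |grid| = 15
step 3: project along z, AND mask (17/25) → |grid| = 14

14 voxels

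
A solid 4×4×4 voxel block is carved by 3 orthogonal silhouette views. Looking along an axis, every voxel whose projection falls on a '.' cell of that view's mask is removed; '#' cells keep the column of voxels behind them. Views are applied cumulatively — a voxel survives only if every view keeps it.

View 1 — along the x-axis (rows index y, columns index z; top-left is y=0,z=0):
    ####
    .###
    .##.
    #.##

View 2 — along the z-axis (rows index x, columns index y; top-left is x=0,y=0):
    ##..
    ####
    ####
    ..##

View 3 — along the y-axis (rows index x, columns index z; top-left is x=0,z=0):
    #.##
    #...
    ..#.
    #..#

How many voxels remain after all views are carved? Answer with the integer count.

|visual hull| = 13

before carving: 64 voxels (4×4×4)
step 1: project along x, AND mask (12/16) → |grid| = 48
step 2: project along z, AND mask (12/16) → |grid| = 36
step 3: project along y, AND mask (7/16) → |grid| = 13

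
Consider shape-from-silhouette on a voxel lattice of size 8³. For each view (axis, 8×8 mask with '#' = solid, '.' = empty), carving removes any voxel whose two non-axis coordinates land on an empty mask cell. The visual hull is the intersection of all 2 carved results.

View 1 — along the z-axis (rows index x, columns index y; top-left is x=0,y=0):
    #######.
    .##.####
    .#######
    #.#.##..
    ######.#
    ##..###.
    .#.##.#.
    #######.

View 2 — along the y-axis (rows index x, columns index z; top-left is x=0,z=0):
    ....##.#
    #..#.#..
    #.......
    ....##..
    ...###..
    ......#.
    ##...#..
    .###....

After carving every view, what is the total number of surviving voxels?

initial block: 8^3 = 512
step 1: project along z, AND mask (47/64) → |grid| = 376
step 2: project along y, AND mask (19/64) → |grid| = 113

voxel count = 113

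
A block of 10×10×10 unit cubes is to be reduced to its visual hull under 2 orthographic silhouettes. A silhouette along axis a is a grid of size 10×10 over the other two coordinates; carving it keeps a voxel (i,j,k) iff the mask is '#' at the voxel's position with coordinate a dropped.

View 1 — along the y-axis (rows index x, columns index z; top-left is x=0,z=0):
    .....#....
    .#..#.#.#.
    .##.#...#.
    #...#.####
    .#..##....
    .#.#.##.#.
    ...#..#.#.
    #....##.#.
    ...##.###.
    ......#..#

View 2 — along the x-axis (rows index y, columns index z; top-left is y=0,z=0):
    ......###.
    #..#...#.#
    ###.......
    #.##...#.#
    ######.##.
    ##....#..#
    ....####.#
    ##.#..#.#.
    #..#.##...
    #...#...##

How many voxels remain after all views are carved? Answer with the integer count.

initial block: 10^3 = 1000
V1 y: intersect with XZ mask (37 set) -- 370 left
V2 x: intersect with YZ mask (45 set) -- 160 left

remaining voxels: 160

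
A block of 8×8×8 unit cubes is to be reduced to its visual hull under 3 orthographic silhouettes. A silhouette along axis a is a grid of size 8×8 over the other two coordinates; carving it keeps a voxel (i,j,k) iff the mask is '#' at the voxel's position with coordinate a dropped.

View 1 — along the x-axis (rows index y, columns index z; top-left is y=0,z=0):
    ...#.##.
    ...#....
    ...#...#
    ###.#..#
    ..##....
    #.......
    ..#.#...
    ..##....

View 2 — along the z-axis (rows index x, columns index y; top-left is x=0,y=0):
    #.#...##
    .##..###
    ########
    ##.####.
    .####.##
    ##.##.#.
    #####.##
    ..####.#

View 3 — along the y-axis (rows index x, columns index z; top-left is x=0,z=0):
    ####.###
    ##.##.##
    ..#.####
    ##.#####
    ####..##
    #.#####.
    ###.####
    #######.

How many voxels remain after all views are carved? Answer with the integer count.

initial block: 8^3 = 512
step 1: project along x, AND mask (18/64) → |grid| = 144
step 2: project along z, AND mask (46/64) → |grid| = 105
step 3: project along y, AND mask (51/64) → |grid| = 80

|visual hull| = 80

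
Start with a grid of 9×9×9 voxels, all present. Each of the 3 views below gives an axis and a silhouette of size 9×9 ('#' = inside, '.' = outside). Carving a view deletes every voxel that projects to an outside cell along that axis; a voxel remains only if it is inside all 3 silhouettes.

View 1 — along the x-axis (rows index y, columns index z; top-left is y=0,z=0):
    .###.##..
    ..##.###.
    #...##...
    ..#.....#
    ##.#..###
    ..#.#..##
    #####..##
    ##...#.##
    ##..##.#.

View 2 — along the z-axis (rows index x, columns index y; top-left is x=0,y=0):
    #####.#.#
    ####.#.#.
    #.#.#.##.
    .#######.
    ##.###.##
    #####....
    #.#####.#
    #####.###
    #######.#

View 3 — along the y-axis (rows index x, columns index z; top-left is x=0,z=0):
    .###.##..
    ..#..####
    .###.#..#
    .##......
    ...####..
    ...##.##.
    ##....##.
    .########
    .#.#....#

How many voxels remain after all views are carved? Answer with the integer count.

start: 9×9×9 = 729 voxels
after view 1 [x-axis, 42 of 81 cells solid] → remaining = 378
after view 2 [z-axis, 60 of 81 cells solid] → remaining = 275
after view 3 [y-axis, 40 of 81 cells solid] → remaining = 137

137 voxels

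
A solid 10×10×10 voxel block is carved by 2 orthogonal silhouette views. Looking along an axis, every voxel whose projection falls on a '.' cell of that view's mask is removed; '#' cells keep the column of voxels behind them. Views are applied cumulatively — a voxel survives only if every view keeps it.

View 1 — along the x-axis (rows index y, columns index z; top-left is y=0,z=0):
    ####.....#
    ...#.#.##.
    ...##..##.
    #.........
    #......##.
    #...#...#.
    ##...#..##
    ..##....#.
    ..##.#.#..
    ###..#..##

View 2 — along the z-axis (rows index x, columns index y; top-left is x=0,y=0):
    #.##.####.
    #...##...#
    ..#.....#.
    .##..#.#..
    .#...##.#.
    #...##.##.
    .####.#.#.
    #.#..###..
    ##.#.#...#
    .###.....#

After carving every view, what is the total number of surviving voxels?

start: 10×10×10 = 1000 voxels
[1] x-view keeps 38 columns → grid now 380
[2] z-view keeps 46 columns → grid now 173

voxel count = 173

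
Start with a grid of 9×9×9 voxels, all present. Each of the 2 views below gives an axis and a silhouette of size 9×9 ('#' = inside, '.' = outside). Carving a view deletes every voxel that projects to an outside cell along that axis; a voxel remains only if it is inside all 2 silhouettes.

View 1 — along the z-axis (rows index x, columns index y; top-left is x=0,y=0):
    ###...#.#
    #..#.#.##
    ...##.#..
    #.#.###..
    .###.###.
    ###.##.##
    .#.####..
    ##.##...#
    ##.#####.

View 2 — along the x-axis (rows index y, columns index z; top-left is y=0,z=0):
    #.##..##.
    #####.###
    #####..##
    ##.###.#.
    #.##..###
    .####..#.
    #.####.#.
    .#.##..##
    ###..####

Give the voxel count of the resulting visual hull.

start: 9×9×9 = 729 voxels
after view 1 [z-axis, 48 of 81 cells solid] → remaining = 432
after view 2 [x-axis, 55 of 81 cells solid] → remaining = 292

|visual hull| = 292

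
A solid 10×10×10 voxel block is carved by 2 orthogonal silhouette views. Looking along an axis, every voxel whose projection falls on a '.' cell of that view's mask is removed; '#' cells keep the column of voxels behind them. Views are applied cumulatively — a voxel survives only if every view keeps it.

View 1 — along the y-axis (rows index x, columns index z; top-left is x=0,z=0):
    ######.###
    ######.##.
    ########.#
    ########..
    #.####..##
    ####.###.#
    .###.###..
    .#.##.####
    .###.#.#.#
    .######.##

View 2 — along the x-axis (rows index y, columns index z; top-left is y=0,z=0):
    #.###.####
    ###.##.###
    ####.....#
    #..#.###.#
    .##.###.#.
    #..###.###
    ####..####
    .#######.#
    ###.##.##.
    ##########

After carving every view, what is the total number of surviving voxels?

556 voxels

before carving: 1000 voxels (10×10×10)
step 1: project along y, AND mask (76/100) → |grid| = 760
step 2: project along x, AND mask (73/100) → |grid| = 556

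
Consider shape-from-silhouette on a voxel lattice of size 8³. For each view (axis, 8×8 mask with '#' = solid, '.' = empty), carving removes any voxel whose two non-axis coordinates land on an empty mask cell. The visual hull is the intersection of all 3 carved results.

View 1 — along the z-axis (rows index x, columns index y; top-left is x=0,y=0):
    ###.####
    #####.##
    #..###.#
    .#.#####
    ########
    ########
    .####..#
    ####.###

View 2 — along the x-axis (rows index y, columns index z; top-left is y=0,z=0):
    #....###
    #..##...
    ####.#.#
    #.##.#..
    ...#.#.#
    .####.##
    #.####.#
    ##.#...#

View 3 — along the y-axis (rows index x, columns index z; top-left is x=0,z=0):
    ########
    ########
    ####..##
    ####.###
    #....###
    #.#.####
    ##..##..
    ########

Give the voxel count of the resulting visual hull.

voxel count = 190

full grid |V| = 512
  1. axis=2 (XY plane), |mask|=53  ⇒  voxels=424
  2. axis=0 (YZ plane), |mask|=36  ⇒  voxels=234
  3. axis=1 (XZ plane), |mask|=51  ⇒  voxels=190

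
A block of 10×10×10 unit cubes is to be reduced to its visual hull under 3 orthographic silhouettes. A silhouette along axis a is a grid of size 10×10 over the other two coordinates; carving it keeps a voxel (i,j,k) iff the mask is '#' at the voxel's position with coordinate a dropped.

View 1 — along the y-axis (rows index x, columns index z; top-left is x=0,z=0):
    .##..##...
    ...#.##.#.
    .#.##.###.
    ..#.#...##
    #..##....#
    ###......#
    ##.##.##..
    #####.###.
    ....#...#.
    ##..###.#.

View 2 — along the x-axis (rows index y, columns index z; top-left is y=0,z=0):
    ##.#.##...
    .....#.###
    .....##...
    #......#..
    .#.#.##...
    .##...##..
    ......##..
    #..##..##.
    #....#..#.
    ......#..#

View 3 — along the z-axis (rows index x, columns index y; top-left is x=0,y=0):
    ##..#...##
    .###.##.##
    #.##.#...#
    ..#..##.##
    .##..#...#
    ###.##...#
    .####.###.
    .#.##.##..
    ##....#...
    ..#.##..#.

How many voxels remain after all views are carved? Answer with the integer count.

start: 10×10×10 = 1000 voxels
  1. axis=1 (XZ plane), |mask|=48  ⇒  voxels=480
  2. axis=0 (YZ plane), |mask|=33  ⇒  voxels=154
  3. axis=2 (XY plane), |mask|=51  ⇒  voxels=78

|visual hull| = 78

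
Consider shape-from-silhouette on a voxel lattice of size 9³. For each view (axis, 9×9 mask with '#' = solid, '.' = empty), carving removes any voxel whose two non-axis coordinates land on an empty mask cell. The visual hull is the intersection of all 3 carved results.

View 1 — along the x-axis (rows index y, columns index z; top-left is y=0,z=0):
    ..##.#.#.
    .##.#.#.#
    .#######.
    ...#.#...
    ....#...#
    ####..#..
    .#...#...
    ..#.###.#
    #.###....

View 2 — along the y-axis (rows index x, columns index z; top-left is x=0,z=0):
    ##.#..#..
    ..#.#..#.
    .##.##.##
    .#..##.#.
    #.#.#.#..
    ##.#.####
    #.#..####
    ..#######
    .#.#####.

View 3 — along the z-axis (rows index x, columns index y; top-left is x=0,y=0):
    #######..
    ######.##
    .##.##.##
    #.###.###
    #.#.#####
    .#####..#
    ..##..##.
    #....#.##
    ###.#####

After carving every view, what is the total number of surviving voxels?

initial block: 9^3 = 729
step 1: project along x, AND mask (36/81) → |grid| = 324
step 2: project along y, AND mask (47/81) → |grid| = 188
step 3: project along z, AND mask (57/81) → |grid| = 136

136 voxels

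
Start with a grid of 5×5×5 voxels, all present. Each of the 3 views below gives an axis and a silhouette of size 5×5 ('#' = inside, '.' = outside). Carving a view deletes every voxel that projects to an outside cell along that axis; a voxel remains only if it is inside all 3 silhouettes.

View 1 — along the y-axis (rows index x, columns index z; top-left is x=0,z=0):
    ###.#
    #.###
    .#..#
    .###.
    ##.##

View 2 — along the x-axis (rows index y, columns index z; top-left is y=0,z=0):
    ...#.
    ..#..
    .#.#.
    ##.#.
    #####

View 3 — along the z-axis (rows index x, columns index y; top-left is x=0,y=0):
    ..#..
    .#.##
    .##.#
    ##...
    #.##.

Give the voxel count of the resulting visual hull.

before carving: 125 voxels (5×5×5)
carve view 1 (along y, XZ-mask fill 17/25): 85 voxels remain
carve view 2 (along x, YZ-mask fill 12/25): 40 voxels remain
carve view 3 (along z, XY-mask fill 12/25): 19 voxels remain

remaining voxels: 19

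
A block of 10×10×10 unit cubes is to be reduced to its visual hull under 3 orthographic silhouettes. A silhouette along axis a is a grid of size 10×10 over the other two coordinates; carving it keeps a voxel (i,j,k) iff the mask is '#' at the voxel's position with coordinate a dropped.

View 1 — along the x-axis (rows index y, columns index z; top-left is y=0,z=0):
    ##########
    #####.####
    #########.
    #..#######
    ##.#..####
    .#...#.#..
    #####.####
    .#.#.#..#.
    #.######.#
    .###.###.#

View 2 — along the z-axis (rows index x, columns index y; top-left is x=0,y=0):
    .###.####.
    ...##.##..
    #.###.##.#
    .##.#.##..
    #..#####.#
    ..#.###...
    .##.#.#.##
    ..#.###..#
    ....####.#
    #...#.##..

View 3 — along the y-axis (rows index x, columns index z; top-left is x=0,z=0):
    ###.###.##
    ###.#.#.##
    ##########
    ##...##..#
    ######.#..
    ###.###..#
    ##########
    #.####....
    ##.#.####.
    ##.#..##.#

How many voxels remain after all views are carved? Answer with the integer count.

before carving: 1000 voxels (10×10×10)
V1 x: intersect with YZ mask (74 set) -- 740 left
V2 z: intersect with XY mask (54 set) -- 390 left
V3 y: intersect with XZ mask (72 set) -- 288 left

voxel count = 288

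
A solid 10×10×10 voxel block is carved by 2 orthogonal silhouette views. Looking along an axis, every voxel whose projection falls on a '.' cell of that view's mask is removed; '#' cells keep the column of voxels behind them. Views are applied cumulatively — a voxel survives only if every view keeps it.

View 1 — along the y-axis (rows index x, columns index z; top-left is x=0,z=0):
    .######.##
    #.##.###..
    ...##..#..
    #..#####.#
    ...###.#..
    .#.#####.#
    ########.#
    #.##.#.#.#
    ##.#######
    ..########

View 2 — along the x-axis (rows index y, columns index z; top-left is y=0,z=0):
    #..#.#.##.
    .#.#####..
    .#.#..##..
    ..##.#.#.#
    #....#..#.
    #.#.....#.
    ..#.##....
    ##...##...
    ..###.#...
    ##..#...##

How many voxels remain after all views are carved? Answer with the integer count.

initial block: 10^3 = 1000
V1 y: intersect with XZ mask (67 set) -- 670 left
V2 x: intersect with YZ mask (42 set) -- 287 left

remaining voxels: 287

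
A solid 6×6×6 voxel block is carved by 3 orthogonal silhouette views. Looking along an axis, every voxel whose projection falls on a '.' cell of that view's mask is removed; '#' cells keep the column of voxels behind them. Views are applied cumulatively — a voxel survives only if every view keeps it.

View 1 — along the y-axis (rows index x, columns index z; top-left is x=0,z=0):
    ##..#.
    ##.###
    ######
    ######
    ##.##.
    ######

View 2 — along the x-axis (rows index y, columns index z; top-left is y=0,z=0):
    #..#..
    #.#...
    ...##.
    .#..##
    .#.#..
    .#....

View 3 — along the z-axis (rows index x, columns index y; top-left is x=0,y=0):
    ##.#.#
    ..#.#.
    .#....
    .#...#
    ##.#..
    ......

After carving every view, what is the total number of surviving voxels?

full grid |V| = 216
carve view 1 (along y, XZ-mask fill 30/36): 180 voxels remain
carve view 2 (along x, YZ-mask fill 12/36): 64 voxels remain
carve view 3 (along z, XY-mask fill 12/36): 19 voxels remain

voxel count = 19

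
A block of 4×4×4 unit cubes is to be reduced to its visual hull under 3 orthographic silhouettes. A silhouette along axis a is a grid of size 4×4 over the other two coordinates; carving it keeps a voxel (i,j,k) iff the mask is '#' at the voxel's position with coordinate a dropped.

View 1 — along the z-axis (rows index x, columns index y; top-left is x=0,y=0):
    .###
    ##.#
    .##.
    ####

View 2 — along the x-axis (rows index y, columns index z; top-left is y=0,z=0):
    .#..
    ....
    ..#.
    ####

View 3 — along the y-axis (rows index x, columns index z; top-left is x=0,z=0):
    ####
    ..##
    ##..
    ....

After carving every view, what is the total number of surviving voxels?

7 voxels

start: 4×4×4 = 64 voxels
after view 1 [z-axis, 12 of 16 cells solid] → remaining = 48
after view 2 [x-axis, 6 of 16 cells solid] → remaining = 17
after view 3 [y-axis, 8 of 16 cells solid] → remaining = 7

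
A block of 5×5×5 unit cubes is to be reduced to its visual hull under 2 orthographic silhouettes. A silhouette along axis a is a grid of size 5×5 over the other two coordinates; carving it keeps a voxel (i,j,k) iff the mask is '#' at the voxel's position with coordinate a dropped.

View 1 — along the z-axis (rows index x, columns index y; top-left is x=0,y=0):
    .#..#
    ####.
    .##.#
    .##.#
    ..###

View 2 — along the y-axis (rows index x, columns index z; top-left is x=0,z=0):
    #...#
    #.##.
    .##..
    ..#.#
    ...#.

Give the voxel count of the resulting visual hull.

full grid |V| = 125
  1. axis=2 (XY plane), |mask|=15  ⇒  voxels=75
  2. axis=1 (XZ plane), |mask|=10  ⇒  voxels=31

|visual hull| = 31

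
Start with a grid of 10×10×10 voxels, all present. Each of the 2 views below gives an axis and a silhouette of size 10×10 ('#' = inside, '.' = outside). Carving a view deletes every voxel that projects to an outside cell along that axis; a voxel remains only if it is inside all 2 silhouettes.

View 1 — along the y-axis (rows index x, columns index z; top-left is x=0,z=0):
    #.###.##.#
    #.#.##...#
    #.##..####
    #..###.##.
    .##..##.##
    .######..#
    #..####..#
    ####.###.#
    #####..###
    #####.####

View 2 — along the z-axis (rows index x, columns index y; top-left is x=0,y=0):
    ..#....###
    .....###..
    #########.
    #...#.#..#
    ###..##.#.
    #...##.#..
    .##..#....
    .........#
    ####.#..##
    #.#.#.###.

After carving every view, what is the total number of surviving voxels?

|visual hull| = 330

initial block: 10^3 = 1000
V1 y: intersect with XZ mask (69 set) -- 690 left
V2 z: intersect with XY mask (47 set) -- 330 left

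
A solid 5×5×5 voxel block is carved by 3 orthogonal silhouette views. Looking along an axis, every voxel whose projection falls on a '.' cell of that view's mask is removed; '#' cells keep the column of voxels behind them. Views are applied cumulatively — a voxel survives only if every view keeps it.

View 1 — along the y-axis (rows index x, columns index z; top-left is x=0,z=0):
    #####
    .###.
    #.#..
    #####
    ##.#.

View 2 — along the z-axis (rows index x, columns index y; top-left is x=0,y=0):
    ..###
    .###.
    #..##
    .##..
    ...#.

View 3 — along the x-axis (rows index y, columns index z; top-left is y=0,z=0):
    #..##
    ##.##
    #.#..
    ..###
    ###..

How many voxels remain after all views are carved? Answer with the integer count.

initial block: 5^3 = 125
step 1: project along y, AND mask (18/25) → |grid| = 90
step 2: project along z, AND mask (12/25) → |grid| = 43
step 3: project along x, AND mask (15/25) → |grid| = 24

24 voxels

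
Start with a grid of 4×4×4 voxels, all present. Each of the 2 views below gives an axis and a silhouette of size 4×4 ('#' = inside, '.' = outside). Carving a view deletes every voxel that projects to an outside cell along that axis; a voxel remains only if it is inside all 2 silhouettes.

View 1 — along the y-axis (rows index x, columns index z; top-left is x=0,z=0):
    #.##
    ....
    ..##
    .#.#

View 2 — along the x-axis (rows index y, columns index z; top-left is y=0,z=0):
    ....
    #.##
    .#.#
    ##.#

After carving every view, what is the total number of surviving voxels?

|visual hull| = 15

before carving: 64 voxels (4×4×4)
[1] y-view keeps 7 columns → grid now 28
[2] x-view keeps 8 columns → grid now 15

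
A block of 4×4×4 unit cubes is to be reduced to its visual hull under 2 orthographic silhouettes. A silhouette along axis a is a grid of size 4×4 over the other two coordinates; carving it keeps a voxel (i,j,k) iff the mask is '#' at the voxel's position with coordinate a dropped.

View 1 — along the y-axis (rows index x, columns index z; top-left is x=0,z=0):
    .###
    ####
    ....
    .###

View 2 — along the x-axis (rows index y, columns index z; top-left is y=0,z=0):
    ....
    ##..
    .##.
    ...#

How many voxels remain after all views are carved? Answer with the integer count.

initial block: 4^3 = 64
[1] y-view keeps 10 columns → grid now 40
[2] x-view keeps 5 columns → grid now 13

|visual hull| = 13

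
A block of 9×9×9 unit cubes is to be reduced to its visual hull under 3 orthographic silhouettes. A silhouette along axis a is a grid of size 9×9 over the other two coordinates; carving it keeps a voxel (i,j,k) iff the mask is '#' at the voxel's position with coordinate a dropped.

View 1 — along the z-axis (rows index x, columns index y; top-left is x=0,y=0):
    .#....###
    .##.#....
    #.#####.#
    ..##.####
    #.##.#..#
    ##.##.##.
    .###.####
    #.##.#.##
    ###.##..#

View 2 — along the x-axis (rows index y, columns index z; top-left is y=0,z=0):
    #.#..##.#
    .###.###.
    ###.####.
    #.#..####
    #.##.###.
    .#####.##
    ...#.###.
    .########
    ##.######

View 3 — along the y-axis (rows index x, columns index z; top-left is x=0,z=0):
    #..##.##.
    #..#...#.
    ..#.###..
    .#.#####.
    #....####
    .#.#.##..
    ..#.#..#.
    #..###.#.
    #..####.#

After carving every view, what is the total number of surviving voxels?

start: 9×9×9 = 729 voxels
V1 z: intersect with XY mask (50 set) -- 450 left
V2 x: intersect with YZ mask (57 set) -- 322 left
V3 y: intersect with XZ mask (41 set) -- 174 left

voxel count = 174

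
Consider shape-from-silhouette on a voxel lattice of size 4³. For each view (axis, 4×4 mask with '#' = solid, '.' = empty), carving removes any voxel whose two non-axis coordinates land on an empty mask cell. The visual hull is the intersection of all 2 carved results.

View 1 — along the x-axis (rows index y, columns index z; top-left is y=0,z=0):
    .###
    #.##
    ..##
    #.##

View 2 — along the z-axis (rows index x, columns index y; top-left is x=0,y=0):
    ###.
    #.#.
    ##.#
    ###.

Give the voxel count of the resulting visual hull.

initial block: 4^3 = 64
step 1: project along x, AND mask (11/16) → |grid| = 44
step 2: project along z, AND mask (11/16) → |grid| = 30

|visual hull| = 30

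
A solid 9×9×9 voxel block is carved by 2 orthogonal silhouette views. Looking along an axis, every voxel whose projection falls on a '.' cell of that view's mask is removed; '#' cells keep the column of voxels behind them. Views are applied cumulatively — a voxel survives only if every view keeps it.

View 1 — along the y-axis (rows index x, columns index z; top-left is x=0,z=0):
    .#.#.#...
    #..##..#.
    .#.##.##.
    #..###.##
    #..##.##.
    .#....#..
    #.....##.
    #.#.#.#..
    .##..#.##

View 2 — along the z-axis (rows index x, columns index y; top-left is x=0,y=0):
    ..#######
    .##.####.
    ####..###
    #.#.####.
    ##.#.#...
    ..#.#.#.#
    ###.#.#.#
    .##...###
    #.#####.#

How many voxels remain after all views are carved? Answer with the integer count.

|visual hull| = 217

full grid |V| = 729
after view 1 [y-axis, 37 of 81 cells solid] → remaining = 333
after view 2 [z-axis, 52 of 81 cells solid] → remaining = 217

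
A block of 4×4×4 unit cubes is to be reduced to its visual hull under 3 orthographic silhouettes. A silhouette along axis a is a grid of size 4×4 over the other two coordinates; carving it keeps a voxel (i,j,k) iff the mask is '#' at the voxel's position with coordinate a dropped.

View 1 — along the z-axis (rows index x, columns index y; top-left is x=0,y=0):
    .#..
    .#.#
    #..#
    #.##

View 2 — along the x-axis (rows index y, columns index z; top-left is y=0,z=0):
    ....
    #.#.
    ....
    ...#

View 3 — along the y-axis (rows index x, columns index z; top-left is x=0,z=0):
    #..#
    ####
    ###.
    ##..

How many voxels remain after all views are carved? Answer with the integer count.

voxel count = 4

start: 4×4×4 = 64 voxels
  1. axis=2 (XY plane), |mask|=8  ⇒  voxels=32
  2. axis=0 (YZ plane), |mask|=3  ⇒  voxels=7
  3. axis=1 (XZ plane), |mask|=11  ⇒  voxels=4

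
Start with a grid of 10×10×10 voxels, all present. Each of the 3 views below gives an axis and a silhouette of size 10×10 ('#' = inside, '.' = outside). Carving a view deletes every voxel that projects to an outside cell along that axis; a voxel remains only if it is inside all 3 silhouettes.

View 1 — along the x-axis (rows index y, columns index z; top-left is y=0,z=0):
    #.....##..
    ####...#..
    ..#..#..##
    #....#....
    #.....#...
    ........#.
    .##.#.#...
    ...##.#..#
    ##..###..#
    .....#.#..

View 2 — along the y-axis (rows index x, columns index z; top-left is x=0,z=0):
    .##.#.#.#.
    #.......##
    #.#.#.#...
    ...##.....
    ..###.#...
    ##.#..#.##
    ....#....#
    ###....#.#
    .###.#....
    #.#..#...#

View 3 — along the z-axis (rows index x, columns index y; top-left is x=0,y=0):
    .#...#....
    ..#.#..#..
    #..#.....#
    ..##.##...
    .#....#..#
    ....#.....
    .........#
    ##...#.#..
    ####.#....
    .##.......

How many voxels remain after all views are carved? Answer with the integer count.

voxel count = 36

initial block: 10^3 = 1000
after view 1 [x-axis, 33 of 100 cells solid] → remaining = 330
after view 2 [y-axis, 39 of 100 cells solid] → remaining = 130
after view 3 [z-axis, 28 of 100 cells solid] → remaining = 36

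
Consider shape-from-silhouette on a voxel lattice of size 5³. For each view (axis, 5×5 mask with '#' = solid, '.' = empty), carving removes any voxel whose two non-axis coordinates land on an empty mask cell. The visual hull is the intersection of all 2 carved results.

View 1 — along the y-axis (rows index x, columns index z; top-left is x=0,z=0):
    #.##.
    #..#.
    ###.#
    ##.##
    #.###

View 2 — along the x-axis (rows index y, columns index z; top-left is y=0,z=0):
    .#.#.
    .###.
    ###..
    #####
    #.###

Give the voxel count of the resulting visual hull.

|visual hull| = 57

full grid |V| = 125
  1. axis=1 (XZ plane), |mask|=17  ⇒  voxels=85
  2. axis=0 (YZ plane), |mask|=17  ⇒  voxels=57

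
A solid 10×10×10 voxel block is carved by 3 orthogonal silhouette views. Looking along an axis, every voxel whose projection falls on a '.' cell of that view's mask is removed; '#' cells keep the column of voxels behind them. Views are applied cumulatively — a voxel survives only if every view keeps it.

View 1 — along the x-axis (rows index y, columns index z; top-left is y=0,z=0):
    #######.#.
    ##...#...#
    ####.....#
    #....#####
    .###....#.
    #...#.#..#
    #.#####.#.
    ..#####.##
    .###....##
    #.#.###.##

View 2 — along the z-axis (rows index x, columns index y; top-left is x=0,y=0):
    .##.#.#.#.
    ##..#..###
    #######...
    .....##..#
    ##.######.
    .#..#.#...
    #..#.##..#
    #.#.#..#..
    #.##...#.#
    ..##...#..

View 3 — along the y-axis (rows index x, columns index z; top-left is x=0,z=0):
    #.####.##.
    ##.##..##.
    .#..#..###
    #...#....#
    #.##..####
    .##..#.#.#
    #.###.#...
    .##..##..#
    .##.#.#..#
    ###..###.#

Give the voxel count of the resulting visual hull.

initial block: 10^3 = 1000
V1 x: intersect with YZ mask (57 set) -- 570 left
V2 z: intersect with XY mask (49 set) -- 283 left
V3 y: intersect with XZ mask (55 set) -- 161 left

161 voxels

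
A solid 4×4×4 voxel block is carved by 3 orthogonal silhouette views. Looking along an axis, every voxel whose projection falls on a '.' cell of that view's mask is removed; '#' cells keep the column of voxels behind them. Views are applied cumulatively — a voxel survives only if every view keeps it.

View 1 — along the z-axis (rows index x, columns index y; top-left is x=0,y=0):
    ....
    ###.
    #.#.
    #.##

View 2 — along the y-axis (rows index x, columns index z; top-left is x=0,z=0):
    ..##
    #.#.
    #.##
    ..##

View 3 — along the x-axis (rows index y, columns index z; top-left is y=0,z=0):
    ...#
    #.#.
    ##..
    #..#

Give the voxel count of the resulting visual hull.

full grid |V| = 64
[1] z-view keeps 8 columns → grid now 32
[2] y-view keeps 9 columns → grid now 18
[3] x-view keeps 7 columns → grid now 7

remaining voxels: 7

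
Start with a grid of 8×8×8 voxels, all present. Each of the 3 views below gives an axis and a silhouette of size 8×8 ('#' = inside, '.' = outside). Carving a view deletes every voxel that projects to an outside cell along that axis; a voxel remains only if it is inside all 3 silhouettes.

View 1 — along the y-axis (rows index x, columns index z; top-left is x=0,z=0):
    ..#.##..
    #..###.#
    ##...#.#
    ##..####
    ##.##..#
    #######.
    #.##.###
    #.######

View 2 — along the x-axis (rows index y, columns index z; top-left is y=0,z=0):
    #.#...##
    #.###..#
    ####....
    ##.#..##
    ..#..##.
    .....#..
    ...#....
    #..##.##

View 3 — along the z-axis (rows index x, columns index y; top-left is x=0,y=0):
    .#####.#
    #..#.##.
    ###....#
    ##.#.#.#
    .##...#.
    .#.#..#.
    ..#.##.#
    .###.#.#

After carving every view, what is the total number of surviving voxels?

83 voxels

before carving: 512 voxels (8×8×8)
step 1: project along y, AND mask (43/64) → |grid| = 344
step 2: project along x, AND mask (28/64) → |grid| = 150
step 3: project along z, AND mask (34/64) → |grid| = 83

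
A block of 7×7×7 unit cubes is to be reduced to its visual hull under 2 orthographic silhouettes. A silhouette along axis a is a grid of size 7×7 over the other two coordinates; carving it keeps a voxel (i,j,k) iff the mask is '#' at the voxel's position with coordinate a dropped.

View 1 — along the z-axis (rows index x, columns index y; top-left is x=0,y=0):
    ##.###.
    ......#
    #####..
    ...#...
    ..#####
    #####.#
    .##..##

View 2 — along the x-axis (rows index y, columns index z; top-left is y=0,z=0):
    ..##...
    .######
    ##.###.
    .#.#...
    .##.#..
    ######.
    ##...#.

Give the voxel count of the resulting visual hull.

102 voxels

initial block: 7^3 = 343
carve view 1 (along z, XY-mask fill 27/49): 189 voxels remain
carve view 2 (along x, YZ-mask fill 27/49): 102 voxels remain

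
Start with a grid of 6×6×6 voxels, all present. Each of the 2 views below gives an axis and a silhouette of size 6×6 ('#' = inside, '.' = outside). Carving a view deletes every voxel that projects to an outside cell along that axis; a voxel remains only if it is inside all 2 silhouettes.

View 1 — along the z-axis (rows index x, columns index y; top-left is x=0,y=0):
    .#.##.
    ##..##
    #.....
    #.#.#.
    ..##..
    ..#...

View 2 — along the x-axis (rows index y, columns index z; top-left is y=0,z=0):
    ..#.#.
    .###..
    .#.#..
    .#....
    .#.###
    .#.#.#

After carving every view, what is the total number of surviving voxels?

start: 6×6×6 = 216 voxels
[1] z-view keeps 14 columns → grid now 84
[2] x-view keeps 15 columns → grid now 35

remaining voxels: 35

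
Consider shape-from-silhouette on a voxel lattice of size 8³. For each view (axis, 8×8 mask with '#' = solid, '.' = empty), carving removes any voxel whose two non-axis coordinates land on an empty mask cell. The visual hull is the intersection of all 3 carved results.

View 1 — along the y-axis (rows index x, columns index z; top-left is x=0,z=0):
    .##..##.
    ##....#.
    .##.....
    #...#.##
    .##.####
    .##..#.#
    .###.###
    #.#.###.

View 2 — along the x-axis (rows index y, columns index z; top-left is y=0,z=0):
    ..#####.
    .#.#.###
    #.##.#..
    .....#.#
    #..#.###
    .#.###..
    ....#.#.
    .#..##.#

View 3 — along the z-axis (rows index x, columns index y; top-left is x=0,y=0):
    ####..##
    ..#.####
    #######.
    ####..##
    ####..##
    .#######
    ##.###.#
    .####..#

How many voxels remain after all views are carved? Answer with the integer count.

before carving: 512 voxels (8×8×8)
after view 1 [y-axis, 34 of 64 cells solid] → remaining = 272
after view 2 [x-axis, 31 of 64 cells solid] → remaining = 128
after view 3 [z-axis, 48 of 64 cells solid] → remaining = 96

96 voxels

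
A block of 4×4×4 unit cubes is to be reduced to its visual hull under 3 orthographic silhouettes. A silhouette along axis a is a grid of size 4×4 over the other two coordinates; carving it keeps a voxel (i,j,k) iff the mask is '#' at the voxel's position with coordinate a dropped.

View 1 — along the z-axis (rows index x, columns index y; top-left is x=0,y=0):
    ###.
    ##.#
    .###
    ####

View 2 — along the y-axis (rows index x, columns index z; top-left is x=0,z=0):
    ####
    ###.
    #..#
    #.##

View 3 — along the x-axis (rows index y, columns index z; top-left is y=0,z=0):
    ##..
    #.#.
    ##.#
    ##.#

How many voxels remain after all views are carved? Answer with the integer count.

remaining voxels: 25

start: 4×4×4 = 64 voxels
carve view 1 (along z, XY-mask fill 13/16): 52 voxels remain
carve view 2 (along y, XZ-mask fill 12/16): 39 voxels remain
carve view 3 (along x, YZ-mask fill 10/16): 25 voxels remain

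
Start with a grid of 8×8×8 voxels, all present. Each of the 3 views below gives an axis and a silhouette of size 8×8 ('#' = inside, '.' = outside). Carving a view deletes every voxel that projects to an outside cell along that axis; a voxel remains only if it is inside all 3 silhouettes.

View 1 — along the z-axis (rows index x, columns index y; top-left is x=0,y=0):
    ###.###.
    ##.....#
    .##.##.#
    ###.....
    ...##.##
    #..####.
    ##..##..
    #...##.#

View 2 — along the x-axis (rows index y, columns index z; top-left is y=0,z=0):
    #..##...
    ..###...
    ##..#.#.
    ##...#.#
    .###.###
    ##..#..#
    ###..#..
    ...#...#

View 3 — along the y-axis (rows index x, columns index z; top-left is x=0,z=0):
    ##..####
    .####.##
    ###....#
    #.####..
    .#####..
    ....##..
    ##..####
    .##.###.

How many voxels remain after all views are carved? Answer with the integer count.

initial block: 8^3 = 512
[1] z-view keeps 34 columns → grid now 272
[2] x-view keeps 30 columns → grid now 129
[3] y-view keeps 39 columns → grid now 76

76 voxels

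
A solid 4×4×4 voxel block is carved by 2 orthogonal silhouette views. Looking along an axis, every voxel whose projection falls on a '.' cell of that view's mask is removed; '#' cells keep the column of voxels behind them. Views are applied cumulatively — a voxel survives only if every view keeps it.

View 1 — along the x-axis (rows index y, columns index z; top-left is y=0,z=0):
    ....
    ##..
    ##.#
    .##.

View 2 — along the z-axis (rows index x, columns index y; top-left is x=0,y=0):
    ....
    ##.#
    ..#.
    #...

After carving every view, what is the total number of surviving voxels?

initial block: 4^3 = 64
step 1: project along x, AND mask (7/16) → |grid| = 28
step 2: project along z, AND mask (5/16) → |grid| = 7

remaining voxels: 7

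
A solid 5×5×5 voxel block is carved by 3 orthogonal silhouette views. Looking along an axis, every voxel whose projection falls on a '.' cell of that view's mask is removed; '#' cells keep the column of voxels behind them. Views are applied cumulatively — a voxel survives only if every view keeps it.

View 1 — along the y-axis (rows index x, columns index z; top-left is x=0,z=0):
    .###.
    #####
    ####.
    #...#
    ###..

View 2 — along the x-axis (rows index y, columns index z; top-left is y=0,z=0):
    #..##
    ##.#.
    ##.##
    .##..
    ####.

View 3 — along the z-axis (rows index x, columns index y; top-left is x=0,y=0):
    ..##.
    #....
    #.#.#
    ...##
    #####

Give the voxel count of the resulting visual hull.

before carving: 125 voxels (5×5×5)
carve view 1 (along y, XZ-mask fill 17/25): 85 voxels remain
carve view 2 (along x, YZ-mask fill 16/25): 56 voxels remain
carve view 3 (along z, XY-mask fill 13/25): 27 voxels remain

27 voxels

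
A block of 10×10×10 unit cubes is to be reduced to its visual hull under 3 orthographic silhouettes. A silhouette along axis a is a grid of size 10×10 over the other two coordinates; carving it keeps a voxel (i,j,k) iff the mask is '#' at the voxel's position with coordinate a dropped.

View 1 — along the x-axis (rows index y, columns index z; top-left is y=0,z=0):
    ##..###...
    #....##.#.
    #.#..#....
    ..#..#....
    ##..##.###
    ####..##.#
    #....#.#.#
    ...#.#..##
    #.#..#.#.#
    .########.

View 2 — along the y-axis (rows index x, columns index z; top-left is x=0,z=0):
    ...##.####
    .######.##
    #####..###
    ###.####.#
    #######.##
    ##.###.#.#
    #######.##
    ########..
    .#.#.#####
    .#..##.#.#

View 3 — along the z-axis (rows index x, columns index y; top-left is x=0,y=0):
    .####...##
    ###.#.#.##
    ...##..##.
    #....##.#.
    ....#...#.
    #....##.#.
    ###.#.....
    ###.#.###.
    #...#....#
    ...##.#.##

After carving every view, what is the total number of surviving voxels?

|visual hull| = 173

initial block: 10^3 = 1000
V1 x: intersect with YZ mask (49 set) -- 490 left
V2 y: intersect with XZ mask (75 set) -- 363 left
V3 z: intersect with XY mask (46 set) -- 173 left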